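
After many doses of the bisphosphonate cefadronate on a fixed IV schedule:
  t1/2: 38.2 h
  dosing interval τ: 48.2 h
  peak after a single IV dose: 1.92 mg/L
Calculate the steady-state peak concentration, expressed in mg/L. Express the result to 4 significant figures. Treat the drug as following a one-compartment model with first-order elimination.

k = ln2 / t½ = 0.693147 / 38.2 = 0.01815 h⁻¹
e^(−kτ) = e^(−0.01815 × 48.2) = 0.4169
Accumulation ratio R = 1 / (1 − e^(−kτ)) = 1 / (1 − 0.4169) = 1.715
Steady-state peak = C₀ × R = 1.92 × 1.715 = 3.293 mg/L

3.293 mg/L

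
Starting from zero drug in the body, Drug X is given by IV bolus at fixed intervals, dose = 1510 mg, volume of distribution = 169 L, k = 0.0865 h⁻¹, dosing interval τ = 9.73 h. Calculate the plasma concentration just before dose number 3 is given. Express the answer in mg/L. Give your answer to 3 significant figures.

C₀ per dose = Dose / Vd = 1510 / 169 = 8.935 mg/L
Fraction remaining after one interval: r = e^(−kτ) = e^(−0.08650 × 9.73) = 0.4310
Before dose 3, 2 doses have been given (aged 1τ, 2τ).
C_trough = C₀ × (r + r²) = 8.935 × (0.4310 + 0.1858) = 5.511 mg/L

5.51 mg/L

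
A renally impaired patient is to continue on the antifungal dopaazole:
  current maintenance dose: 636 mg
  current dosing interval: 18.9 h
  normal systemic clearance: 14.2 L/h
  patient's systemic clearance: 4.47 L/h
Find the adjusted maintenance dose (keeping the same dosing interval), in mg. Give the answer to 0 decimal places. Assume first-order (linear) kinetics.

200 mg

To keep the same average steady-state level, dosing rate must scale with clearance.
CL ratio = 4.47 / 14.2 = 0.3148
New dose (same interval) = 636 × 0.3148 = 200.2 mg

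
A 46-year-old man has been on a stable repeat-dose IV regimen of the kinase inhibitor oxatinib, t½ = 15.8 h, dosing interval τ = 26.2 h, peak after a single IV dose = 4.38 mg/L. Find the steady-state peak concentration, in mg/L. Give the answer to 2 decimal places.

6.41 mg/L

k = ln2 / t½ = 0.693147 / 15.8 = 0.04387 h⁻¹
e^(−kτ) = e^(−0.04387 × 26.2) = 0.3168
Accumulation ratio R = 1 / (1 − e^(−kτ)) = 1 / (1 − 0.3168) = 1.464
Steady-state peak = C₀ × R = 4.38 × 1.464 = 6.412 mg/L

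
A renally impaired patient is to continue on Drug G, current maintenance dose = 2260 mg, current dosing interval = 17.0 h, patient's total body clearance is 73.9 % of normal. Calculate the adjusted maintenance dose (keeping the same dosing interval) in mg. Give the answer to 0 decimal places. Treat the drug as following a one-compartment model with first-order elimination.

1670 mg

To keep the same average steady-state level, dosing rate must scale with clearance.
CL ratio = 73.9 / 100 = 0.7390
New dose (same interval) = 2260 × 0.7390 = 1670 mg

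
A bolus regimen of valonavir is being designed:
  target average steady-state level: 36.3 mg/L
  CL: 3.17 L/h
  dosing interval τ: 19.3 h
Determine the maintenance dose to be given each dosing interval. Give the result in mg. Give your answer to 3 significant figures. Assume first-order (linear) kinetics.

At steady state, Dose/τ = Css × CL.
Dose = Css × CL × τ = 36.3 × 3.170 × 19.3 = 2221 mg

2220 mg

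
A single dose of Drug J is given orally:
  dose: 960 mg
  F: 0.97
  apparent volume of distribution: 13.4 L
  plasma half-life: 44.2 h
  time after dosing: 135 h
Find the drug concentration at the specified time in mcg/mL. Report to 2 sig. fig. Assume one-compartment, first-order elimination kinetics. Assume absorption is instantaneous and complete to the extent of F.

Amount reaching circulation = F × Dose = 0.97 × 960.0 = 931.2 mg
C₀ = F·Dose / Vd = 931.2 / 13.4 = 69.49 mg/L
k = ln2 / t½ = 0.693147 / 44.2 = 0.01568 h⁻¹
C = C₀ · e^(−k·t) = 69.49 × e^(−0.01568 × 135)
  = 69.49 × 0.1204 = 8.367 mg/L
(8.367 mg/L = 8.367 mcg/mL)

8.4 mcg/mL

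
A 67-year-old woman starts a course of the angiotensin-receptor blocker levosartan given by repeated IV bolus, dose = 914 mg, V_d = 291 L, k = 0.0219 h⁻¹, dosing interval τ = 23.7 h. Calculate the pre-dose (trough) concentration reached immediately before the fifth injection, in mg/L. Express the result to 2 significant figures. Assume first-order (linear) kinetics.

4.0 mg/L

C₀ per dose = Dose / Vd = 914 / 291 = 3.141 mg/L
Fraction remaining after one interval: r = e^(−kτ) = e^(−0.02190 × 23.7) = 0.5951
Before dose 5, 4 doses have been given (aged 1τ, 2τ, 3τ, 4τ).
C_trough = C₀ × (r + r² + … + r^4) = C₀ × r(1−r^4)/(1−r)
        = 3.141 × 0.5951 × (1 − 0.1254) / (1 − 0.5951) = 4.038 mg/L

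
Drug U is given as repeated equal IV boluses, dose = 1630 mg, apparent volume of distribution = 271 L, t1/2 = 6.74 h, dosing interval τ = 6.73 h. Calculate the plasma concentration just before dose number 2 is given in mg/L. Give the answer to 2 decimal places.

3.01 mg/L

C₀ per dose = Dose / Vd = 1630 / 271 = 6.015 mg/L
k = ln2 / t½ = 0.693147 / 6.74 = 0.1028 h⁻¹
Fraction remaining after one interval: r = e^(−kτ) = e^(−0.1028 × 6.73) = 0.5007
Before dose 2, 1 dose has been given (aged 1τ).
C_trough = C₀ × r = 6.015 × 0.5007 = 3.012 mg/L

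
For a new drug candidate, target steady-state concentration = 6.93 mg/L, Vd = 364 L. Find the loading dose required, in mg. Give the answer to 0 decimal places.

2523 mg

LD = Css × Vd = 6.93 × 364 = 2523 mg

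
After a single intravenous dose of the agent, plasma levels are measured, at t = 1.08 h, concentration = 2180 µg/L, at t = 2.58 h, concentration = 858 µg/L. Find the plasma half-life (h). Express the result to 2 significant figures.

1.1 h

k = ln(C₁/C₂) / (t₂ − t₁) = ln(2180/858) / (2.58 − 1.08)
  = 0.9325 / 1.500 = 0.6217 h⁻¹
t½ = ln2 / k = 0.693147 / 0.6217 = 1.115 h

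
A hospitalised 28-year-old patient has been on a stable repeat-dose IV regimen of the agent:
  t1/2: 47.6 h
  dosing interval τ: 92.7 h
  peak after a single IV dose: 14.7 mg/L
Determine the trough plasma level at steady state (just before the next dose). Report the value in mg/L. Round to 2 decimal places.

5.15 mg/L

k = ln2 / t½ = 0.693147 / 47.6 = 0.01456 h⁻¹
e^(−kτ) = e^(−0.01456 × 92.7) = 0.2593
Accumulation ratio R = 1 / (1 − e^(−kτ)) = 1 / (1 − 0.2593) = 1.350
Steady-state trough = C₀ × R × e^(−kτ) = 14.7 × 1.350 × 0.2593 = 5.146 mg/L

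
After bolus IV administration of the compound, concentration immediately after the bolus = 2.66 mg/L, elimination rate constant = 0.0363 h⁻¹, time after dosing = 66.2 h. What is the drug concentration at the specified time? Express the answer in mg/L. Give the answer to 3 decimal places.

C = C₀ · e^(−k·t) = 2.660 × e^(−0.03630 × 66.2)
  = 2.660 × 0.09044 = 0.2406 mg/L

0.241 mg/L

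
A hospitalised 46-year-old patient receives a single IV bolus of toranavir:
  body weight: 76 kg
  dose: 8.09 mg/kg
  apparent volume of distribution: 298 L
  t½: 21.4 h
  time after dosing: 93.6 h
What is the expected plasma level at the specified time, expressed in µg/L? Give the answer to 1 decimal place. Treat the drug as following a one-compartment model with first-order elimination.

Total dose = 8.09 × 76 = 614.8 mg
C₀ = Dose / Vd = 614.8 / 298 = 2.063 mg/L
k = ln2 / t½ = 0.693147 / 21.4 = 0.03239 h⁻¹
C = C₀ · e^(−k·t) = 2.063 × e^(−0.03239 × 93.6)
  = 2.063 × 0.04823 = 0.09950 mg/L
Convert: 0.09950 mg/L × 1000 = 99.50 µg/L

99.5 µg/L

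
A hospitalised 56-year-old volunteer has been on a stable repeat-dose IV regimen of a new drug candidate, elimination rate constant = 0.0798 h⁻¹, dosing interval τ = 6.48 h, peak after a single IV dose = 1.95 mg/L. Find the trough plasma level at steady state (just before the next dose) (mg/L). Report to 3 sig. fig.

2.88 mg/L

e^(−kτ) = e^(−0.07980 × 6.48) = 0.5962
Accumulation ratio R = 1 / (1 − e^(−kτ)) = 1 / (1 − 0.5962) = 2.476
Steady-state trough = C₀ × R × e^(−kτ) = 1.95 × 2.476 × 0.5962 = 2.879 mg/L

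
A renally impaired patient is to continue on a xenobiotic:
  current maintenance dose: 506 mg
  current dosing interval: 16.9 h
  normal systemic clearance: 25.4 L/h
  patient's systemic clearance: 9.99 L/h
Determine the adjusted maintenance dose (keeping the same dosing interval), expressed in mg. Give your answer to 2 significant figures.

200 mg

To keep the same average steady-state level, dosing rate must scale with clearance.
CL ratio = 9.99 / 25.4 = 0.3933
New dose (same interval) = 506 × 0.3933 = 199.0 mg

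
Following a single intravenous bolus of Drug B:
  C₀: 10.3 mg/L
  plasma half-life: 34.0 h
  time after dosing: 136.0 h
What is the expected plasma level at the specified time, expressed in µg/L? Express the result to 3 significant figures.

644 µg/L

k = ln2 / t½ = 0.693147 / 34.0 = 0.02039 h⁻¹
t / t½ = 136.0 / 34.0 = 4 half-lives
C = C₀ × (1/2)^4 = 10.30 × 0.06250 = 0.6438 mg/L
Convert: 0.6438 mg/L × 1000 = 643.8 µg/L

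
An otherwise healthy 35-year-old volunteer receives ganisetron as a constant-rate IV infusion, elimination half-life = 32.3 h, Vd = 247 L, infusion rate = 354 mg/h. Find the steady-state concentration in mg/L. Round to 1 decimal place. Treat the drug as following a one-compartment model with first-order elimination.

k = ln2 / t½ = 0.693147 / 32.3 = 0.02146 h⁻¹
CL = k × Vd = 0.02146 × 247 = 5.301 L/h
At steady state Css = R₀ / CL = 354 / 5.301 = 66.78 mg/L

66.8 mg/L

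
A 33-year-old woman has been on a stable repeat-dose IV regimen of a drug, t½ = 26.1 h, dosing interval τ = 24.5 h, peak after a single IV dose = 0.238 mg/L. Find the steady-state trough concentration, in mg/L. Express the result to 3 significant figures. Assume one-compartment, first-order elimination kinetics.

0.260 mg/L

k = ln2 / t½ = 0.693147 / 26.1 = 0.02656 h⁻¹
e^(−kτ) = e^(−0.02656 × 24.5) = 0.5217
Accumulation ratio R = 1 / (1 − e^(−kτ)) = 1 / (1 − 0.5217) = 2.091
Steady-state trough = C₀ × R × e^(−kτ) = 0.238 × 2.091 × 0.5217 = 0.2596 mg/L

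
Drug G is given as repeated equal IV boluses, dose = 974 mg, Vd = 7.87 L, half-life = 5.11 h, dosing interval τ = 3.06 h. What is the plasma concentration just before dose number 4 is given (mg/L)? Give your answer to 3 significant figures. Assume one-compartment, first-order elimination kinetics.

171 mg/L

C₀ per dose = Dose / Vd = 974 / 7.87 = 123.8 mg/L
k = ln2 / t½ = 0.693147 / 5.11 = 0.1356 h⁻¹
Fraction remaining after one interval: r = e^(−kτ) = e^(−0.1356 × 3.06) = 0.6604
Before dose 4, 3 doses have been given (aged 1τ, 2τ, 3τ).
C_trough = C₀ × (r + r² + … + r^3) = C₀ × r(1−r^3)/(1−r)
        = 123.8 × 0.6604 × (1 − 0.2880) / (1 − 0.6604) = 171.4 mg/L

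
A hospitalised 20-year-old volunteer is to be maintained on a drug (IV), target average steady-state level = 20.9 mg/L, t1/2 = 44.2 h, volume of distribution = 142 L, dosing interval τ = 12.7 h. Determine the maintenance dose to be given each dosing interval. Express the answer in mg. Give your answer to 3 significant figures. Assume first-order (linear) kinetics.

591 mg

k = ln2 / t½ = 0.693147 / 44.2 = 0.01568 h⁻¹
CL = k × Vd = 0.01568 × 142 = 2.227 L/h
At steady state, Dose/τ = Css × CL.
Dose = Css × CL × τ = 20.9 × 2.227 × 12.7 = 591.1 mg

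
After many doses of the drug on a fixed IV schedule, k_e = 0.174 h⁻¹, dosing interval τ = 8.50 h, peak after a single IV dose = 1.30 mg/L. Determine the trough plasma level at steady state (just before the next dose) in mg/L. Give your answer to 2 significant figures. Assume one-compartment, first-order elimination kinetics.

0.38 mg/L

e^(−kτ) = e^(−0.1740 × 8.50) = 0.2279
Accumulation ratio R = 1 / (1 − e^(−kτ)) = 1 / (1 − 0.2279) = 1.295
Steady-state trough = C₀ × R × e^(−kτ) = 1.30 × 1.295 × 0.2279 = 0.3837 mg/L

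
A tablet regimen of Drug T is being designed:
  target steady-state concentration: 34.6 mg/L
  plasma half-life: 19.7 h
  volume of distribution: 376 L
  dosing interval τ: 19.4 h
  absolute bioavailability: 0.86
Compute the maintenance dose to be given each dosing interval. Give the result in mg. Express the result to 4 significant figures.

10330 mg

k = ln2 / t½ = 0.693147 / 19.7 = 0.03519 h⁻¹
CL = k × Vd = 0.03519 × 376 = 13.23 L/h
At steady state, F × (Dose/τ) = Css × CL.
Dose = Css × CL × τ / F = 34.6 × 13.23 × 19.4 / 0.86 = 10330 mg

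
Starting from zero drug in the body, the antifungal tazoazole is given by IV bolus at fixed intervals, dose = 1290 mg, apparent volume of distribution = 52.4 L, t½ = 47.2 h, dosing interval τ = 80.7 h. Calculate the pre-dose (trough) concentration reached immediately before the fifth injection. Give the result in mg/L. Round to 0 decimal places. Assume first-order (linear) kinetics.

C₀ per dose = Dose / Vd = 1290 / 52.4 = 24.62 mg/L
k = ln2 / t½ = 0.693147 / 47.2 = 0.01469 h⁻¹
Fraction remaining after one interval: r = e^(−kτ) = e^(−0.01469 × 80.7) = 0.3056
Before dose 5, 4 doses have been given (aged 1τ, 2τ, 3τ, 4τ).
C_trough = C₀ × (r + r² + … + r^4) = C₀ × r(1−r^4)/(1−r)
        = 24.62 × 0.3056 × (1 − 0.008722) / (1 − 0.3056) = 10.74 mg/L

11 mg/L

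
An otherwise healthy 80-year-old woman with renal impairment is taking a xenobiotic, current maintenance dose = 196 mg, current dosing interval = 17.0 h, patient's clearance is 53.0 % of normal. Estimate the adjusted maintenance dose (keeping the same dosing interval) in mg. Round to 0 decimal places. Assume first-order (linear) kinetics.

To keep the same average steady-state level, dosing rate must scale with clearance.
CL ratio = 53.0 / 100 = 0.5300
New dose (same interval) = 196 × 0.5300 = 103.9 mg

104 mg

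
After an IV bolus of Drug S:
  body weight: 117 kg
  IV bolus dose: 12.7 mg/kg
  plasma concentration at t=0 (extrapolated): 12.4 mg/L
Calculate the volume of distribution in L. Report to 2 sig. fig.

120 L

Dose = 12.7 × 117 = 1486 mg
Vd = Dose / C₀ = 1486 / 12.4 = 119.8 L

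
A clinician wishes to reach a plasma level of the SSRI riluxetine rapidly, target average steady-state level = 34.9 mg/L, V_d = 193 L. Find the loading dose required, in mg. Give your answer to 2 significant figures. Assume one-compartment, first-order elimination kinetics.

LD = Css × Vd = 34.9 × 193 = 6736 mg

6700 mg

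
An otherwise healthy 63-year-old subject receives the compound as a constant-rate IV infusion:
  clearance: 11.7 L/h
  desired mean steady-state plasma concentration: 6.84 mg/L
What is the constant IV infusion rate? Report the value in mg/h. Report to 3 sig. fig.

At steady state, infusion rate R₀ = Css × CL = 6.84 × 11.70 = 80.03 mg/h

80.0 mg/h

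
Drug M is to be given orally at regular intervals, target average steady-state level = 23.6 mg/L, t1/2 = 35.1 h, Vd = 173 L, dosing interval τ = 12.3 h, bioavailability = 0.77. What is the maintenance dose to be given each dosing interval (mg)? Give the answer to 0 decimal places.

k = ln2 / t½ = 0.693147 / 35.1 = 0.01975 h⁻¹
CL = k × Vd = 0.01975 × 173 = 3.417 L/h
At steady state, F × (Dose/τ) = Css × CL.
Dose = Css × CL × τ / F = 23.6 × 3.417 × 12.3 / 0.77 = 1288 mg

1288 mg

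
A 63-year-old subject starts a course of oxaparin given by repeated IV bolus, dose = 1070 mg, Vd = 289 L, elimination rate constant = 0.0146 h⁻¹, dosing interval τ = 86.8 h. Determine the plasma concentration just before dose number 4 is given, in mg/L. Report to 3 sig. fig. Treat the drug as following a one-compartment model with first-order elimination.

C₀ per dose = Dose / Vd = 1070 / 289 = 3.702 mg/L
Fraction remaining after one interval: r = e^(−kτ) = e^(−0.01460 × 86.8) = 0.2816
Before dose 4, 3 doses have been given (aged 1τ, 2τ, 3τ).
C_trough = C₀ × (r + r² + … + r^3) = C₀ × r(1−r^3)/(1−r)
        = 3.702 × 0.2816 × (1 − 0.02233) / (1 − 0.2816) = 1.419 mg/L

1.42 mg/L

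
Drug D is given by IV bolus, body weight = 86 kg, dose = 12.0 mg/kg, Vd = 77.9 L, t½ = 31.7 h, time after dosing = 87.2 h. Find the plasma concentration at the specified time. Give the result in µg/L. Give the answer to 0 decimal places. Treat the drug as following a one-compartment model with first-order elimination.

Total dose = 12.0 × 86 = 1032 mg
C₀ = Dose / Vd = 1032 / 77.9 = 13.25 mg/L
k = ln2 / t½ = 0.693147 / 31.7 = 0.02187 h⁻¹
C = C₀ · e^(−k·t) = 13.25 × e^(−0.02187 × 87.2)
  = 13.25 × 0.1485 = 1.968 mg/L
Convert: 1.968 mg/L × 1000 = 1968 µg/L

1968 µg/L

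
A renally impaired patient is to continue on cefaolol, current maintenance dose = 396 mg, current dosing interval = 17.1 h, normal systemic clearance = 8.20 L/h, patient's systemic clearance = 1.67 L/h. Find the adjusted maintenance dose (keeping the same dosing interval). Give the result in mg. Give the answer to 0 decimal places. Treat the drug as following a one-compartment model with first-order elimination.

To keep the same average steady-state level, dosing rate must scale with clearance.
CL ratio = 1.67 / 8.20 = 0.2037
New dose (same interval) = 396 × 0.2037 = 80.67 mg

81 mg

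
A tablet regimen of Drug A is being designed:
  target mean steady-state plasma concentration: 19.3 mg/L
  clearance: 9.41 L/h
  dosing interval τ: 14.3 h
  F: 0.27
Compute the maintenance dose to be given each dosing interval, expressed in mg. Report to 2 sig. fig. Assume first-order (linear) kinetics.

At steady state, F × (Dose/τ) = Css × CL.
Dose = Css × CL × τ / F = 19.3 × 9.410 × 14.3 / 0.27 = 9619 mg

9600 mg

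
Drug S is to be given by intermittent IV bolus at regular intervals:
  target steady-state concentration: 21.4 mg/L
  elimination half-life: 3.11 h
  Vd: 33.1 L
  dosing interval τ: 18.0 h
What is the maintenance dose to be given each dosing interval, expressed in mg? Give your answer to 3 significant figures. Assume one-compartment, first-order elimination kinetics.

2840 mg

k = ln2 / t½ = 0.693147 / 3.11 = 0.2229 h⁻¹
CL = k × Vd = 0.2229 × 33.1 = 7.378 L/h
At steady state, Dose/τ = Css × CL.
Dose = Css × CL × τ = 21.4 × 7.378 × 18.0 = 2842 mg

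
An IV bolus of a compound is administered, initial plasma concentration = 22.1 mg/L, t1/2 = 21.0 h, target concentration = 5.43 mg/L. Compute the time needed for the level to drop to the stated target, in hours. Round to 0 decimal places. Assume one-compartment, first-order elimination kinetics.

k = ln2 / t½ = 0.693147 / 21.0 = 0.03301 h⁻¹
t = ln(C₀ / C) / k = ln(22.10 / 5.43) / 0.03301
  = ln(4.070) / 0.03301 = 1.404 / 0.03301 = 42.53 h

43 h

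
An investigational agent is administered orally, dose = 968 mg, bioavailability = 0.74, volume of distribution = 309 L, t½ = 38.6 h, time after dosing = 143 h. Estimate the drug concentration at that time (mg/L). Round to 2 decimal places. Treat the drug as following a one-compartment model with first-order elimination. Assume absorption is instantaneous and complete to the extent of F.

0.18 mg/L

Amount reaching circulation = F × Dose = 0.74 × 968.0 = 716.3 mg
C₀ = F·Dose / Vd = 716.3 / 309 = 2.318 mg/L
k = ln2 / t½ = 0.693147 / 38.6 = 0.01796 h⁻¹
C = C₀ · e^(−k·t) = 2.318 × e^(−0.01796 × 143)
  = 2.318 × 0.07667 = 0.1777 mg/L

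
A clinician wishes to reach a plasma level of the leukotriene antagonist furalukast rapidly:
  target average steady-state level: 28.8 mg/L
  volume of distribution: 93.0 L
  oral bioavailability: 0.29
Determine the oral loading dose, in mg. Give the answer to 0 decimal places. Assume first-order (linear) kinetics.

9236 mg

LD = Css × Vd / F = 28.8 × 93.0 / 0.29 = 9236 mg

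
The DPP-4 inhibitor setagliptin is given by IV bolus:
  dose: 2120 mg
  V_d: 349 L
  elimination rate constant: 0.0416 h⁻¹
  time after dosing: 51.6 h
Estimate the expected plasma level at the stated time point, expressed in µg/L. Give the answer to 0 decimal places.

710 µg/L

C₀ = Dose / Vd = 2120 / 349 = 6.074 mg/L
C = C₀ · e^(−k·t) = 6.074 × e^(−0.04160 × 51.6)
  = 6.074 × 0.1169 = 0.7101 mg/L
Convert: 0.7101 mg/L × 1000 = 710.1 µg/L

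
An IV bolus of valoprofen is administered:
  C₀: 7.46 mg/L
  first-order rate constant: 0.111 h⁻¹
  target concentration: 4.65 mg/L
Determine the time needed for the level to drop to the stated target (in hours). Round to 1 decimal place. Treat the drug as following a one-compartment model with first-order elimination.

t = ln(C₀ / C) / k = ln(7.460 / 4.65) / 0.1110
  = ln(1.604) / 0.1110 = 0.4725 / 0.1110 = 4.257 h

4.3 h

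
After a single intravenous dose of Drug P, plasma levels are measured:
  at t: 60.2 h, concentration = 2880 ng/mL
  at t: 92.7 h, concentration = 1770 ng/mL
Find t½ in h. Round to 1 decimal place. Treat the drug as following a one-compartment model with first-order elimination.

46.3 h

k = ln(C₁/C₂) / (t₂ − t₁) = ln(2880/1770) / (92.7 − 60.2)
  = 0.4868 / 32.50 = 0.01498 h⁻¹
t½ = ln2 / k = 0.693147 / 0.01498 = 46.27 h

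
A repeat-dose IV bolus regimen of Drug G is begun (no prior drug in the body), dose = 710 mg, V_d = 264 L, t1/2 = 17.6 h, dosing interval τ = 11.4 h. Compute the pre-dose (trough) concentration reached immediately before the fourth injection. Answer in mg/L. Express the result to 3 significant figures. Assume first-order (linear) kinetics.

3.51 mg/L

C₀ per dose = Dose / Vd = 710 / 264 = 2.689 mg/L
k = ln2 / t½ = 0.693147 / 17.6 = 0.03938 h⁻¹
Fraction remaining after one interval: r = e^(−kτ) = e^(−0.03938 × 11.4) = 0.6383
Before dose 4, 3 doses have been given (aged 1τ, 2τ, 3τ).
C_trough = C₀ × (r + r² + … + r^3) = C₀ × r(1−r^3)/(1−r)
        = 2.689 × 0.6383 × (1 − 0.2601) / (1 − 0.6383) = 3.511 mg/L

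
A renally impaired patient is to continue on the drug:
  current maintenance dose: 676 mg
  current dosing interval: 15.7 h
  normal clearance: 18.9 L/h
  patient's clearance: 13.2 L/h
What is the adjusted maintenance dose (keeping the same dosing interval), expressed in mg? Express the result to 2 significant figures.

To keep the same average steady-state level, dosing rate must scale with clearance.
CL ratio = 13.2 / 18.9 = 0.6984
New dose (same interval) = 676 × 0.6984 = 472.1 mg

470 mg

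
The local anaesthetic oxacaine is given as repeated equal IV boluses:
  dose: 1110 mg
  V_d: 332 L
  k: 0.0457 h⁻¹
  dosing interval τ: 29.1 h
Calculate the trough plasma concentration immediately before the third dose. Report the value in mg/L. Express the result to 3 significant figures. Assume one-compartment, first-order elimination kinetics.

C₀ per dose = Dose / Vd = 1110 / 332 = 3.343 mg/L
Fraction remaining after one interval: r = e^(−kτ) = e^(−0.04570 × 29.1) = 0.2645
Before dose 3, 2 doses have been given (aged 1τ, 2τ).
C_trough = C₀ × (r + r²) = 3.343 × (0.2645 + 0.06996) = 1.118 mg/L

1.12 mg/L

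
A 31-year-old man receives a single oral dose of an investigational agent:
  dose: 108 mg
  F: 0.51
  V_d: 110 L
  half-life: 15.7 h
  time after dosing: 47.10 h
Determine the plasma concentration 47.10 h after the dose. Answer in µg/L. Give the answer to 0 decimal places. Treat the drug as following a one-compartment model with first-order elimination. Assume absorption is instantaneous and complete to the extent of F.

63 µg/L

Amount reaching circulation = F × Dose = 0.51 × 108.0 = 55.08 mg
C₀ = F·Dose / Vd = 55.08 / 110 = 0.5007 mg/L
k = ln2 / t½ = 0.693147 / 15.7 = 0.04415 h⁻¹
t / t½ = 47.10 / 15.7 = 3 half-lives
C = C₀ × (1/2)^3 = 0.5007 × 0.1250 = 0.06259 mg/L
Convert: 0.06259 mg/L × 1000 = 62.59 µg/L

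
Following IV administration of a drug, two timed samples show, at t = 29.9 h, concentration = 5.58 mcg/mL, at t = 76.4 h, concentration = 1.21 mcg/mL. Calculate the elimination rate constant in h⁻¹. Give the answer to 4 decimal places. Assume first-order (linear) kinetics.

k = ln(C₁/C₂) / (t₂ − t₁) = ln(5.58/1.21) / (76.4 − 29.9)
  = 1.529 / 46.50 = 0.03288 h⁻¹

0.0329 h⁻¹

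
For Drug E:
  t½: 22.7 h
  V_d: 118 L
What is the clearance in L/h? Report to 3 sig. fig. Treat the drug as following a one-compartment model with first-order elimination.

3.60 L/h

k = ln2 / t½ = 0.693147 / 22.7 = 0.03054 h⁻¹
CL = k × Vd = 0.03054 × 118 = 3.604 L/h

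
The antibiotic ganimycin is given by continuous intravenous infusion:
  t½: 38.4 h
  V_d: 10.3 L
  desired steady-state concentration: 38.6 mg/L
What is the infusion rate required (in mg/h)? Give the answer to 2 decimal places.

7.18 mg/h

k = ln2 / t½ = 0.693147 / 38.4 = 0.01805 h⁻¹
CL = k × Vd = 0.01805 × 10.3 = 0.1859 L/h
At steady state, infusion rate R₀ = Css × CL = 38.6 × 0.1859 = 7.176 mg/h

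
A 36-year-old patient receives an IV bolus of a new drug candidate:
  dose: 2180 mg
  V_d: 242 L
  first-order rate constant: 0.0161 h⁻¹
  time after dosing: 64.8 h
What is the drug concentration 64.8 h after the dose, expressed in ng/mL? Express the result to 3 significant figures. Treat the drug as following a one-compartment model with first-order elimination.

C₀ = Dose / Vd = 2180 / 242 = 9.008 mg/L
C = C₀ · e^(−k·t) = 9.008 × e^(−0.01610 × 64.8)
  = 9.008 × 0.3523 = 3.174 mg/L
Convert: 3.174 mg/L × 1000 = 3174 ng/mL

3170 ng/mL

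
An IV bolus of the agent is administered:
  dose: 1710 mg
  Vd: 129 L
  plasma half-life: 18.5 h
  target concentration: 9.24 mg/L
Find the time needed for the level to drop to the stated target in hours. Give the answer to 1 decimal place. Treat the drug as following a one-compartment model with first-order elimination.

C₀ = Dose / Vd = 1710 / 129 = 13.26 mg/L
k = ln2 / t½ = 0.693147 / 18.5 = 0.03747 h⁻¹
t = ln(C₀ / C) / k = ln(13.26 / 9.24) / 0.03747
  = ln(1.435) / 0.03747 = 0.3612 / 0.03747 = 9.640 h

9.6 h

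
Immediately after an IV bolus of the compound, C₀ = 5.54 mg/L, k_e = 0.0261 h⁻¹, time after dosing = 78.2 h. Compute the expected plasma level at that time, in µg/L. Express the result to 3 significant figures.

C = C₀ · e^(−k·t) = 5.540 × e^(−0.02610 × 78.2)
  = 5.540 × 0.1299 = 0.7196 mg/L
Convert: 0.7196 mg/L × 1000 = 719.6 µg/L

720 µg/L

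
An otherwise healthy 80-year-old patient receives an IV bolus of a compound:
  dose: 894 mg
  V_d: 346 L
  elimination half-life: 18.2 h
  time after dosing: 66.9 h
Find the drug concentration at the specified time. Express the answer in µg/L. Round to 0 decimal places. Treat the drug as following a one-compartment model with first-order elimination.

202 µg/L

C₀ = Dose / Vd = 894.0 / 346 = 2.584 mg/L
k = ln2 / t½ = 0.693147 / 18.2 = 0.03809 h⁻¹
C = C₀ · e^(−k·t) = 2.584 × e^(−0.03809 × 66.9)
  = 2.584 × 0.07822 = 0.2021 mg/L
Convert: 0.2021 mg/L × 1000 = 202.1 µg/L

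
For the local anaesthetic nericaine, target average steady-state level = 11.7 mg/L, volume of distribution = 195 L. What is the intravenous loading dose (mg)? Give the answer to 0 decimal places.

2282 mg

LD = Css × Vd = 11.7 × 195 = 2282 mg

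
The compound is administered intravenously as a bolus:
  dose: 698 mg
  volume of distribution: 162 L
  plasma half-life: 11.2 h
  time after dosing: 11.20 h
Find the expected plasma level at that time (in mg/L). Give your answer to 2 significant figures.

C₀ = Dose / Vd = 698.0 / 162 = 4.309 mg/L
k = ln2 / t½ = 0.693147 / 11.2 = 0.06189 h⁻¹
t / t½ = 11.20 / 11.2 = 1 half-lives
C = C₀ × (1/2)^1 = 4.309 × 0.5000 = 2.155 mg/L

2.2 mg/L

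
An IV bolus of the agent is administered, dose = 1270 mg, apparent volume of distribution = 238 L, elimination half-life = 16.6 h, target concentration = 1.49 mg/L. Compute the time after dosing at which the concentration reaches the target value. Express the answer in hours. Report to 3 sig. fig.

C₀ = Dose / Vd = 1270 / 238 = 5.336 mg/L
k = ln2 / t½ = 0.693147 / 16.6 = 0.04176 h⁻¹
t = ln(C₀ / C) / k = ln(5.336 / 1.49) / 0.04176
  = ln(3.581) / 0.04176 = 1.276 / 0.04176 = 30.56 h

30.6 h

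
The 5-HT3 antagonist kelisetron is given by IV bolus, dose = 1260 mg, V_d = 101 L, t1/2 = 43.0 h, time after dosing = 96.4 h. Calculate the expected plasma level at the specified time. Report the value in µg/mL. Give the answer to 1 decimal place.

C₀ = Dose / Vd = 1260 / 101 = 12.48 mg/L
k = ln2 / t½ = 0.693147 / 43.0 = 0.01612 h⁻¹
C = C₀ · e^(−k·t) = 12.48 × e^(−0.01612 × 96.4)
  = 12.48 × 0.2114 = 2.638 mg/L
(2.638 mg/L = 2.638 µg/mL)

2.6 µg/mL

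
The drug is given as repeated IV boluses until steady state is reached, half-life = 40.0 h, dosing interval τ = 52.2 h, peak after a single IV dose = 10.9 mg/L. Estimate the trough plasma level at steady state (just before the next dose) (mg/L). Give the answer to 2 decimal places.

7.41 mg/L

k = ln2 / t½ = 0.693147 / 40.0 = 0.01733 h⁻¹
e^(−kτ) = e^(−0.01733 × 52.2) = 0.4047
Accumulation ratio R = 1 / (1 − e^(−kτ)) = 1 / (1 − 0.4047) = 1.680
Steady-state trough = C₀ × R × e^(−kτ) = 10.9 × 1.680 × 0.4047 = 7.411 mg/L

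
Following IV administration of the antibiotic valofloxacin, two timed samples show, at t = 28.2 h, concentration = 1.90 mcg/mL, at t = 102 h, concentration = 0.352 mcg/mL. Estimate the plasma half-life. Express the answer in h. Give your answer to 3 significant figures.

30.3 h

k = ln(C₁/C₂) / (t₂ − t₁) = ln(1.90/0.352) / (102 − 28.2)
  = 1.686 / 73.80 = 0.02285 h⁻¹
t½ = ln2 / k = 0.693147 / 0.02285 = 30.33 h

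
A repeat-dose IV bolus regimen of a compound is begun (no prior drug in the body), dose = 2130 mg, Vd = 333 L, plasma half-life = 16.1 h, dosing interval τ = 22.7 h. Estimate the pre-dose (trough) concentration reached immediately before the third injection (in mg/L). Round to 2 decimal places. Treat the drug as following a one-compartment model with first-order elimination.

3.31 mg/L

C₀ per dose = Dose / Vd = 2130 / 333 = 6.396 mg/L
k = ln2 / t½ = 0.693147 / 16.1 = 0.04305 h⁻¹
Fraction remaining after one interval: r = e^(−kτ) = e^(−0.04305 × 22.7) = 0.3764
Before dose 3, 2 doses have been given (aged 1τ, 2τ).
C_trough = C₀ × (r + r²) = 6.396 × (0.3764 + 0.1417) = 3.314 mg/L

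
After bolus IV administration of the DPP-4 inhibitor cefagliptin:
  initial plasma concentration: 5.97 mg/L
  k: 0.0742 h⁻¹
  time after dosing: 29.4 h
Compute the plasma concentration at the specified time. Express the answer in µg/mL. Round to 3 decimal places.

C = C₀ · e^(−k·t) = 5.970 × e^(−0.07420 × 29.4)
  = 5.970 × 0.1129 = 0.6740 mg/L
(0.6740 mg/L = 0.6740 µg/mL)

0.674 µg/mL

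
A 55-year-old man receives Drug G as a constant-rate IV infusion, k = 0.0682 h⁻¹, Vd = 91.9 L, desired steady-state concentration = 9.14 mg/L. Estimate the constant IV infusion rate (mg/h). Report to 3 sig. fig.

57.3 mg/h

CL = k × Vd = 0.06820 × 91.9 = 6.268 L/h
At steady state, infusion rate R₀ = Css × CL = 9.14 × 6.268 = 57.29 mg/h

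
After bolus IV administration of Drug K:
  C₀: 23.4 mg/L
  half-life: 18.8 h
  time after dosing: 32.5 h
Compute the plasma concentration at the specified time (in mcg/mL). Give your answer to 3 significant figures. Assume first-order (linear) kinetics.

7.06 mcg/mL

k = ln2 / t½ = 0.693147 / 18.8 = 0.03687 h⁻¹
C = C₀ · e^(−k·t) = 23.40 × e^(−0.03687 × 32.5)
  = 23.40 × 0.3017 = 7.060 mg/L
(7.060 mg/L = 7.060 mcg/mL)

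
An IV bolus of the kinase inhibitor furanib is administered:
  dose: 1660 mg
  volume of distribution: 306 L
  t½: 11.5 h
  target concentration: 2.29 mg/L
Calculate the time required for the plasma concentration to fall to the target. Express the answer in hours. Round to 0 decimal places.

C₀ = Dose / Vd = 1660 / 306 = 5.425 mg/L
k = ln2 / t½ = 0.693147 / 11.5 = 0.06027 h⁻¹
t = ln(C₀ / C) / k = ln(5.425 / 2.29) / 0.06027
  = ln(2.369) / 0.06027 = 0.8625 / 0.06027 = 14.31 h

14 h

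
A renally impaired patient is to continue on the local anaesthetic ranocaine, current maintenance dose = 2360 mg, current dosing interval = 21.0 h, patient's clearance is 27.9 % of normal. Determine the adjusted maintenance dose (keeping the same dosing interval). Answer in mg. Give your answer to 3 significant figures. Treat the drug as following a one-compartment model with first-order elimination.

658 mg

To keep the same average steady-state level, dosing rate must scale with clearance.
CL ratio = 27.9 / 100 = 0.2790
New dose (same interval) = 2360 × 0.2790 = 658.4 mg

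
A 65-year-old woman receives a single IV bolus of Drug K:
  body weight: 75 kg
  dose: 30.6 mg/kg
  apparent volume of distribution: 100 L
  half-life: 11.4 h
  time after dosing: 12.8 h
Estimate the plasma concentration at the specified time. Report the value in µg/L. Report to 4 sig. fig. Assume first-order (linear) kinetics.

10540 µg/L

Total dose = 30.6 × 75 = 2295 mg
C₀ = Dose / Vd = 2295 / 100 = 22.95 mg/L
k = ln2 / t½ = 0.693147 / 11.4 = 0.06080 h⁻¹
C = C₀ · e^(−k·t) = 22.95 × e^(−0.06080 × 12.8)
  = 22.95 × 0.4592 = 10.54 mg/L
Convert: 10.54 mg/L × 1000 = 10540 µg/L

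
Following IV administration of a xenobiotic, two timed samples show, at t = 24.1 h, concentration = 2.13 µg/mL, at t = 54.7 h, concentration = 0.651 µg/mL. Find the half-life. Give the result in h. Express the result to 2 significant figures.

k = ln(C₁/C₂) / (t₂ − t₁) = ln(2.13/0.651) / (54.7 − 24.1)
  = 1.185 / 30.60 = 0.03873 h⁻¹
t½ = ln2 / k = 0.693147 / 0.03873 = 17.90 h

18 h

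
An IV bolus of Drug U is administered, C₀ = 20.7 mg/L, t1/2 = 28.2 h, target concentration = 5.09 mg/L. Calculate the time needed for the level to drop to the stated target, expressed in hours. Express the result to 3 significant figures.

k = ln2 / t½ = 0.693147 / 28.2 = 0.02458 h⁻¹
t = ln(C₀ / C) / k = ln(20.70 / 5.09) / 0.02458
  = ln(4.067) / 0.02458 = 1.403 / 0.02458 = 57.08 h

57.1 h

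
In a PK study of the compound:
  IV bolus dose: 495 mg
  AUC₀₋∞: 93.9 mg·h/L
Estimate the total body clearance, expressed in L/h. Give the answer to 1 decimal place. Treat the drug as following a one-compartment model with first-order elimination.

CL = Dose / AUC = 495 / 93.9 = 5.272 L/h

5.3 L/h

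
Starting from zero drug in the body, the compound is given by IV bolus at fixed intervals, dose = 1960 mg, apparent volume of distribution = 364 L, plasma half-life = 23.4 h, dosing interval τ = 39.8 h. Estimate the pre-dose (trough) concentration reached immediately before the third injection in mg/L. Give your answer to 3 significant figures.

2.17 mg/L

C₀ per dose = Dose / Vd = 1960 / 364 = 5.385 mg/L
k = ln2 / t½ = 0.693147 / 23.4 = 0.02962 h⁻¹
Fraction remaining after one interval: r = e^(−kτ) = e^(−0.02962 × 39.8) = 0.3076
Before dose 3, 2 doses have been given (aged 1τ, 2τ).
C_trough = C₀ × (r + r²) = 5.385 × (0.3076 + 0.09462) = 2.166 mg/L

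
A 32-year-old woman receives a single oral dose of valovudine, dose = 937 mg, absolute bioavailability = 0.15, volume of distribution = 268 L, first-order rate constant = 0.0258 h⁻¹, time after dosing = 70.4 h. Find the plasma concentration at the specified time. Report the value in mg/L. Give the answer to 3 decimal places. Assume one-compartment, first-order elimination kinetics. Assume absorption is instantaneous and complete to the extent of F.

0.085 mg/L

Amount reaching circulation = F × Dose = 0.15 × 937.0 = 140.6 mg
C₀ = F·Dose / Vd = 140.6 / 268 = 0.5246 mg/L
C = C₀ · e^(−k·t) = 0.5246 × e^(−0.02580 × 70.4)
  = 0.5246 × 0.1626 = 0.08530 mg/L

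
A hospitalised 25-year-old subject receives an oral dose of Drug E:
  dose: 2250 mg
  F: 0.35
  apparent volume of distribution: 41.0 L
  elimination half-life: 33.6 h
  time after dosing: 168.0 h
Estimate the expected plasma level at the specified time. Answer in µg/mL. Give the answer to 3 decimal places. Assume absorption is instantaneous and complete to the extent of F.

0.600 µg/mL

Amount reaching circulation = F × Dose = 0.35 × 2250 = 787.5 mg
C₀ = F·Dose / Vd = 787.5 / 41.0 = 19.21 mg/L
k = ln2 / t½ = 0.693147 / 33.6 = 0.02063 h⁻¹
t / t½ = 168.0 / 33.6 = 5 half-lives
C = C₀ × (1/2)^5 = 19.21 × 0.03125 = 0.6003 mg/L
(0.6003 mg/L = 0.6003 µg/mL)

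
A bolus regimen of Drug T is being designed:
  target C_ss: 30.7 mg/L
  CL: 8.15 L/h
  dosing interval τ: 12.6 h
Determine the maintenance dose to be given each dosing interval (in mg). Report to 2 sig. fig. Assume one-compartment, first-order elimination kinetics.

3200 mg

At steady state, Dose/τ = Css × CL.
Dose = Css × CL × τ = 30.7 × 8.150 × 12.6 = 3153 mg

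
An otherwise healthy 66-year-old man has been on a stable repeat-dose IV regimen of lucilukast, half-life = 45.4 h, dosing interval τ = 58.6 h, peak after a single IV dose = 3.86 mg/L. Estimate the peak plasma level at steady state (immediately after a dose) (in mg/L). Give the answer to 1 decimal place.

6.5 mg/L

k = ln2 / t½ = 0.693147 / 45.4 = 0.01527 h⁻¹
e^(−kτ) = e^(−0.01527 × 58.6) = 0.4087
Accumulation ratio R = 1 / (1 − e^(−kτ)) = 1 / (1 − 0.4087) = 1.691
Steady-state peak = C₀ × R = 3.86 × 1.691 = 6.527 mg/L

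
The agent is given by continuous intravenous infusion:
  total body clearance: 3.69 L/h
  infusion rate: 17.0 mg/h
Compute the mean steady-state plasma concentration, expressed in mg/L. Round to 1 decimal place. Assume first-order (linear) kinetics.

4.6 mg/L

At steady state Css = R₀ / CL = 17.0 / 3.690 = 4.607 mg/L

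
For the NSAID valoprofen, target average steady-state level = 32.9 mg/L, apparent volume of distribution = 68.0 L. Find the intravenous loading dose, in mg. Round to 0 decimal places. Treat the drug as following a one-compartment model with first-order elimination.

LD = Css × Vd = 32.9 × 68.0 = 2237 mg

2237 mg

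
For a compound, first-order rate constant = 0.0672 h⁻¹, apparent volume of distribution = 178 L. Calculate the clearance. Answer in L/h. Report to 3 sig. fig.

12.0 L/h

CL = k × Vd = 0.0672 × 178 = 11.96 L/h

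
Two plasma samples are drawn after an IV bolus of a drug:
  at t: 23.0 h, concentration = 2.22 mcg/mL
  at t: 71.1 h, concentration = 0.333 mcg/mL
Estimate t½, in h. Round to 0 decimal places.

18 h

k = ln(C₁/C₂) / (t₂ − t₁) = ln(2.22/0.333) / (71.1 − 23.0)
  = 1.897 / 48.10 = 0.03944 h⁻¹
t½ = ln2 / k = 0.693147 / 0.03944 = 17.57 h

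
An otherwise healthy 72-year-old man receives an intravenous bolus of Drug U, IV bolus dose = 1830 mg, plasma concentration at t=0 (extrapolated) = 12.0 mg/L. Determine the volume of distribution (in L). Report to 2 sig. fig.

150 L

Vd = Dose / C₀ = 1830 / 12.0 = 152.5 L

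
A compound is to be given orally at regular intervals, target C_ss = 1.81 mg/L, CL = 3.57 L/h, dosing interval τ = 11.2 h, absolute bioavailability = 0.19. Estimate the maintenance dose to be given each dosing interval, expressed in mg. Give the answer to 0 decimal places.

381 mg

At steady state, F × (Dose/τ) = Css × CL.
Dose = Css × CL × τ / F = 1.81 × 3.570 × 11.2 / 0.19 = 380.9 mg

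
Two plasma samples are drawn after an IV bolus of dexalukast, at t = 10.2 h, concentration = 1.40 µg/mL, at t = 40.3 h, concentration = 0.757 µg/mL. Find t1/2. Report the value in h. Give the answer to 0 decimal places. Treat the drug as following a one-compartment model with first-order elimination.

34 h

k = ln(C₁/C₂) / (t₂ − t₁) = ln(1.40/0.757) / (40.3 − 10.2)
  = 0.6149 / 30.10 = 0.02043 h⁻¹
t½ = ln2 / k = 0.693147 / 0.02043 = 33.93 h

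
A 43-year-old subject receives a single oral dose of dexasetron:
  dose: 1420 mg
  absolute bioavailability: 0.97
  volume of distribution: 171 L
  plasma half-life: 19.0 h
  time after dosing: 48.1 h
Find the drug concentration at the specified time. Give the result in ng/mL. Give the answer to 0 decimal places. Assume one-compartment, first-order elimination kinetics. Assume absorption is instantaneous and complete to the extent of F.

1393 ng/mL

Amount reaching circulation = F × Dose = 0.97 × 1420 = 1377 mg
C₀ = F·Dose / Vd = 1377 / 171 = 8.053 mg/L
k = ln2 / t½ = 0.693147 / 19.0 = 0.03648 h⁻¹
C = C₀ · e^(−k·t) = 8.053 × e^(−0.03648 × 48.1)
  = 8.053 × 0.1730 = 1.393 mg/L
Convert: 1.393 mg/L × 1000 = 1393 ng/mL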